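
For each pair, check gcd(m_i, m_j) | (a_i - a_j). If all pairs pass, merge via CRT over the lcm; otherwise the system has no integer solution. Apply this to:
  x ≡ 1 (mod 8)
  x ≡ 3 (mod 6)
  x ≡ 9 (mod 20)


Moduli 8, 6, 20 are not pairwise coprime, so CRT works modulo lcm(m_i) when all pairwise compatibility conditions hold.
Pairwise compatibility: gcd(m_i, m_j) must divide a_i - a_j for every pair.
Merge one congruence at a time:
  Start: x ≡ 1 (mod 8).
  Combine with x ≡ 3 (mod 6): gcd(8, 6) = 2; 3 - 1 = 2, which IS divisible by 2, so compatible.
    Write x = 1 + 8·t and substitute into x ≡ 3 (mod 6): 8·t ≡ 3 − 1 = 2 (mod 6).
    Divide the congruence (and modulus) by g = 2: 4·t ≡ 1 (mod 3).
    Reduce coefficients mod 3: 1·t ≡ 1 (mod 3).
    So t ≡ 1 (mod 3).
    Then x = 1 + 8·1 = 9, valid modulo lcm(8, 6) = 24: x ≡ 9 (mod 24).
  Combine with x ≡ 9 (mod 20): gcd(24, 20) = 4; 9 - 9 = 0, which IS divisible by 4, so compatible.
    Write x = 9 + 24·t and substitute into x ≡ 9 (mod 20): 24·t ≡ 9 − 9 = 0 (mod 20).
    Divide the congruence (and modulus) by g = 4: 6·t ≡ 0 (mod 5).
    Reduce coefficients mod 5: 1·t ≡ 0 (mod 5).
    So t ≡ 0 (mod 5).
    Then x = 9 + 24·0 = 9, valid modulo lcm(24, 20) = 120: x ≡ 9 (mod 120).
Verify: 9 mod 8 = 1, 9 mod 6 = 3, 9 mod 20 = 9.

x ≡ 9 (mod 120).


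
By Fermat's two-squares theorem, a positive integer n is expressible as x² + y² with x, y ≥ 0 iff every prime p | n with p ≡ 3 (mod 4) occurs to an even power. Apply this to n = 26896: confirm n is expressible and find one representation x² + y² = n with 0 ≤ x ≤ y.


Step 1: Factor n = 26896 = 2^4 · 41^2.
Step 2: Check the mod-4 condition on each prime factor: 2 = 2 (special); 41 ≡ 1 (mod 4), exponent 2.
All primes ≡ 3 (mod 4) appear to even exponent (or don't appear), so by the two-squares theorem n IS expressible as a sum of two squares.
Step 3: Build a representation. Group n = k² · m with k = 4 and m = 41 · 41 = 1681 (a product of primes ≡ 1 (mod 4)); a representation of m scales to one of n via (k·x)² + (k·y)² = k²(x² + y²). Each prime p ≡ 1 (mod 4) is itself a sum of two squares; find a² by testing p − a² for a perfect square:
  41: 41 − 1² = 40, 41 − 2² = 37, 41 − 3² = 32, 41 − 4² = 25 = 5² ⇒ 41 = 4² + 5².
  Combine using the Brahmagupta–Fibonacci identity (a² + b²)(c² + d²) = (ac − bd)² + (ad + bc)² = (ac + bd)² + (ad − bc)²:
  41 · 41 = 1681: from (4² + 5²)(4² + 5²), take (4·4 − 5·5, 4·5 + 5·4) = (16 − 25, 20 + 20) = (-9, 40); dropping signs (only squares matter) gives (9, 40); check 9² + 40² = 81 + 1600 = 1681 ✓.
  Scale by k = 4: (4·9, 4·40) = (36, 160).
Step 4: Order so x ≤ y and verify: 36² + 160² = 1296 + 25600 = 26896 = n. ✓

n = 26896 = 36² + 160² (one valid representation with x ≤ y).


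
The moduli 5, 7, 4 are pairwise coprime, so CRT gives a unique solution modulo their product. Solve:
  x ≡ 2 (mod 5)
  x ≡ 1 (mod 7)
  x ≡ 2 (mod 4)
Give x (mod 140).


Moduli 5, 7, 4 are pairwise coprime; by CRT there is a unique solution modulo M = 5 · 7 · 4 = 140.
Solve pairwise, accumulating the modulus:
  Start with x ≡ 2 (mod 5).
  Combine with x ≡ 1 (mod 7): since gcd(5, 7) = 1, we get a unique residue mod 35.
    Write x = 2 + 5·t and substitute into x ≡ 1 (mod 7): 5·t ≡ 1 − 2 = -1 (mod 7).
    Reduce coefficients mod 7: 5·t ≡ 6 (mod 7).
    The inverse of 5 mod 7 is 3 (since 5·3 = 15 = 2·7 + 1), so t ≡ 3·6 = 18 ≡ 4 (mod 7).
    Then x = 2 + 5·4 = 22, valid modulo lcm(5, 7) = 35: x ≡ 22 (mod 35).
  Combine with x ≡ 2 (mod 4): since gcd(35, 4) = 1, we get a unique residue mod 140.
    Write x = 22 + 35·t and substitute into x ≡ 2 (mod 4): 35·t ≡ 2 − 22 = -20 (mod 4).
    Reduce coefficients mod 4: 3·t ≡ 0 (mod 4).
    The inverse of 3 mod 4 is 3 (since 3·3 = 9 = 2·4 + 1), so t ≡ 3·0 = 0 ≡ 0 (mod 4).
    Then x = 22 + 35·0 = 22, valid modulo lcm(35, 4) = 140: x ≡ 22 (mod 140).
Verify: 22 mod 5 = 2 ✓, 22 mod 7 = 1 ✓, 22 mod 4 = 2 ✓.

x ≡ 22 (mod 140).


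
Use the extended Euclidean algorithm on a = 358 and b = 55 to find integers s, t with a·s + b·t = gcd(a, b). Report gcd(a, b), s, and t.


Euclidean algorithm on (358, 55) — divide until remainder is 0:
  358 = 6 · 55 + 28
  55 = 1 · 28 + 27
  28 = 1 · 27 + 1
  27 = 27 · 1 + 0
gcd(358, 55) = 1.
Track Bezout coefficients alongside the remainders: start with r₀ = 358 = a·1 + b·0 (s = 1, t = 0) and r₁ = 55 = a·0 + b·1 (s = 0, t = 1); each new remainder r_{k+1} = r_{k-1} − q_k·r_k inherits s_{k+1} = s_{k-1} − q_k·s_k, t_{k+1} = t_{k-1} − q_k·t_k, so r_k = a·s_k + b·t_k at every step:
  q = 6: r = 28, s = 1 − 6·0 = 1, t = 0 − 6·1 = -6  (check: 358·1 + 55·(-6) = 28)
  q = 1: r = 27, s = 0 − 1·1 = -1, t = 1 − 1·(-6) = 7  (check: 358·(-1) + 55·7 = 27)
  q = 1: r = 1, s = 1 − 1·(-1) = 2, t = -6 − 1·7 = -13  (check: 358·2 + 55·(-13) = 1)
The row with r = 1 (the gcd) gives the Bezout coefficients s = 2, t = -13.
Result: 358 · (2) + 55 · (-13) = 1.

gcd(358, 55) = 1; s = 2, t = -13 (check: 358·2 + 55·(-13) = 1).


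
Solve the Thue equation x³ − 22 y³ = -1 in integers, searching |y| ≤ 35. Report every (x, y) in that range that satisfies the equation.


The equation is x³ - 22y³ = -1. For fixed y, x³ = 22·y³ − 1, so a solution requires the RHS to be a perfect cube.
Strategy: iterate y from -35 to 35, compute RHS = 22·y³ − 1, and check whether it is a (positive or negative) perfect cube.
Check small values of y:
  y = 0: RHS = -1 = (-1)³ ⇒ x = -1 works.
  y = 1: RHS = 21 is not a perfect cube.
  y = -1: RHS = -23 is not a perfect cube.
  y = 2: RHS = 175 is not a perfect cube.
  y = -2: RHS = -177 is not a perfect cube.
  y = 3: RHS = 593 is not a perfect cube.
  y = -3: RHS = -595 is not a perfect cube.
Continuing the search up to |y| = 35 finds no further solutions beyond those listed.
Collected solutions: (-1, 0).

Solutions (with |y| ≤ 35): (-1, 0).


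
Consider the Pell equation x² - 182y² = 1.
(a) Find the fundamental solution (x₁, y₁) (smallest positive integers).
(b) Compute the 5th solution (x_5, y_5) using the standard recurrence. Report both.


Step 1: Find the fundamental solution (x₁, y₁) of x² - 182y² = 1.
  Expand √182 as a continued fraction. a₀ = ⌊√182⌋ = 13; iterate m_{k+1} = d_k·a_k − m_k, d_{k+1} = (182 − m_{k+1}²)/d_k, a_{k+1} = ⌊(a₀ + m_{k+1})/d_{k+1}⌋ (starting m₀ = 0, d₀ = 1), with convergents p_k = a_k·p_{k-1} + p_{k-2}, q_k = a_k·q_{k-1} + q_{k-2} (p₋₁ = 1, q₋₁ = 0):
  k = 0: a₀ = 13; p₀/q₀ = 13/1; p₀² − 182·q₀² = 169 − 182 = -13.
  k = 1: m = 13, d = 13, a = ⌊(13 + 13)/13⌋ = 2; p/q = (2·13 + 1)/(2·1 + 0) = 27/2; p² − 182·q² = 729 − 728 = 1.
  The first convergent with p² − 182·q² = 1 gives the fundamental solution (x₁, y₁) = (27, 2).
Step 2: Apply the recurrence (x_{n+1}, y_{n+1}) = (x₁x_n + 182y₁y_n, x₁y_n + y₁x_n) repeatedly.
  From (x_1, y_1) = (27, 2): x_2 = 27·27 + 182·2·2 = 1457; y_2 = 27·2 + 2·27 = 108.
  From (x_2, y_2) = (1457, 108): x_3 = 27·1457 + 182·2·108 = 78651; y_3 = 27·108 + 2·1457 = 5830.
  From (x_3, y_3) = (78651, 5830): x_4 = 27·78651 + 182·2·5830 = 4245697; y_4 = 27·5830 + 2·78651 = 314712.
  From (x_4, y_4) = (4245697, 314712): x_5 = 27·4245697 + 182·2·314712 = 229188987; y_5 = 27·314712 + 2·4245697 = 16988618.
Step 3: Verify x_5² - 182·y_5² = 52527591762086169 - 52527591762086168 = 1 (should be 1). ✓

(x_1, y_1) = (27, 2); (x_5, y_5) = (229188987, 16988618).


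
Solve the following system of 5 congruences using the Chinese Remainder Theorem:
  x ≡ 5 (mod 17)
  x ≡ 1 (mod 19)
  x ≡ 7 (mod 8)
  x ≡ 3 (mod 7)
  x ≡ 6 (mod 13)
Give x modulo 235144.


Product of moduli M = 17 · 19 · 8 · 7 · 13 = 235144.
Merge one congruence at a time:
  Start: x ≡ 5 (mod 17).
  Combine with x ≡ 1 (mod 19); new modulus lcm = 323.
    Write x = 5 + 17·t and substitute into x ≡ 1 (mod 19): 17·t ≡ 1 − 5 = -4 (mod 19).
    Reduce coefficients mod 19: 17·t ≡ 15 (mod 19).
    The inverse of 17 mod 19 is 9 (since 17·9 = 153 = 8·19 + 1), so t ≡ 9·15 = 135 ≡ 2 (mod 19).
    Then x = 5 + 17·2 = 39, valid modulo lcm(17, 19) = 323: x ≡ 39 (mod 323).
  Combine with x ≡ 7 (mod 8); new modulus lcm = 2584.
    Write x = 39 + 323·t and substitute into x ≡ 7 (mod 8): 323·t ≡ 7 − 39 = -32 (mod 8).
    Reduce coefficients mod 8: 3·t ≡ 0 (mod 8).
    The inverse of 3 mod 8 is 3 (since 3·3 = 9 = 1·8 + 1), so t ≡ 3·0 = 0 ≡ 0 (mod 8).
    Then x = 39 + 323·0 = 39, valid modulo lcm(323, 8) = 2584: x ≡ 39 (mod 2584).
  Combine with x ≡ 3 (mod 7); new modulus lcm = 18088.
    Write x = 39 + 2584·t and substitute into x ≡ 3 (mod 7): 2584·t ≡ 3 − 39 = -36 (mod 7).
    Reduce coefficients mod 7: 1·t ≡ 6 (mod 7).
    So t ≡ 6 (mod 7).
    Then x = 39 + 2584·6 = 15543, valid modulo lcm(2584, 7) = 18088: x ≡ 15543 (mod 18088).
  Combine with x ≡ 6 (mod 13); new modulus lcm = 235144.
    Write x = 15543 + 18088·t and substitute into x ≡ 6 (mod 13): 18088·t ≡ 6 − 15543 = -15537 (mod 13).
    Reduce coefficients mod 13: 5·t ≡ 11 (mod 13).
    The inverse of 5 mod 13 is 8 (since 5·8 = 40 = 3·13 + 1), so t ≡ 8·11 = 88 ≡ 10 (mod 13).
    Then x = 15543 + 18088·10 = 196423, valid modulo lcm(18088, 13) = 235144: x ≡ 196423 (mod 235144).
Verify against each original: 196423 mod 17 = 5, 196423 mod 19 = 1, 196423 mod 8 = 7, 196423 mod 7 = 3, 196423 mod 13 = 6.

x ≡ 196423 (mod 235144).


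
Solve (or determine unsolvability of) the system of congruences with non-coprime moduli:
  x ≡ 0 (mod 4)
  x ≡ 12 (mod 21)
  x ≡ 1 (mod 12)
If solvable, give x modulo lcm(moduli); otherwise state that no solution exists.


Moduli 4, 21, 12 are not pairwise coprime, so CRT works modulo lcm(m_i) when all pairwise compatibility conditions hold.
Pairwise compatibility: gcd(m_i, m_j) must divide a_i - a_j for every pair.
Merge one congruence at a time:
  Start: x ≡ 0 (mod 4).
  Combine with x ≡ 12 (mod 21): gcd(4, 21) = 1; 12 - 0 = 12, which IS divisible by 1, so compatible.
    Write x = 0 + 4·t and substitute into x ≡ 12 (mod 21): 4·t ≡ 12 − 0 = 12 (mod 21).
    The inverse of 4 mod 21 is 16 (since 4·16 = 64 = 3·21 + 1), so t ≡ 16·12 = 192 ≡ 3 (mod 21).
    Then x = 0 + 4·3 = 12, valid modulo lcm(4, 21) = 84: x ≡ 12 (mod 84).
  Combine with x ≡ 1 (mod 12): gcd(84, 12) = 12, and 1 - 12 = -11 is NOT divisible by 12.
    ⇒ system is inconsistent (no integer solution).

No solution (the system is inconsistent).


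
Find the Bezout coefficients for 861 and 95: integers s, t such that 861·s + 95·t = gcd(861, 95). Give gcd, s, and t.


Euclidean algorithm on (861, 95) — divide until remainder is 0:
  861 = 9 · 95 + 6
  95 = 15 · 6 + 5
  6 = 1 · 5 + 1
  5 = 5 · 1 + 0
gcd(861, 95) = 1.
Track Bezout coefficients alongside the remainders: start with r₀ = 861 = a·1 + b·0 (s = 1, t = 0) and r₁ = 95 = a·0 + b·1 (s = 0, t = 1); each new remainder r_{k+1} = r_{k-1} − q_k·r_k inherits s_{k+1} = s_{k-1} − q_k·s_k, t_{k+1} = t_{k-1} − q_k·t_k, so r_k = a·s_k + b·t_k at every step:
  q = 9: r = 6, s = 1 − 9·0 = 1, t = 0 − 9·1 = -9  (check: 861·1 + 95·(-9) = 6)
  q = 15: r = 5, s = 0 − 15·1 = -15, t = 1 − 15·(-9) = 136  (check: 861·(-15) + 95·136 = 5)
  q = 1: r = 1, s = 1 − 1·(-15) = 16, t = -9 − 1·136 = -145  (check: 861·16 + 95·(-145) = 1)
The row with r = 1 (the gcd) gives the Bezout coefficients s = 16, t = -145.
Result: 861 · (16) + 95 · (-145) = 1.

gcd(861, 95) = 1; s = 16, t = -145 (check: 861·16 + 95·(-145) = 1).


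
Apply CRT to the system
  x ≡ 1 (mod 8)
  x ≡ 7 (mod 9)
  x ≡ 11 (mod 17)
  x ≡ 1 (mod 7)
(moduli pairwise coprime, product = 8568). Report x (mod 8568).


Product of moduli M = 8 · 9 · 17 · 7 = 8568.
Merge one congruence at a time:
  Start: x ≡ 1 (mod 8).
  Combine with x ≡ 7 (mod 9); new modulus lcm = 72.
    Write x = 1 + 8·t and substitute into x ≡ 7 (mod 9): 8·t ≡ 7 − 1 = 6 (mod 9).
    The inverse of 8 mod 9 is 8 (since 8·8 = 64 = 7·9 + 1), so t ≡ 8·6 = 48 ≡ 3 (mod 9).
    Then x = 1 + 8·3 = 25, valid modulo lcm(8, 9) = 72: x ≡ 25 (mod 72).
  Combine with x ≡ 11 (mod 17); new modulus lcm = 1224.
    Write x = 25 + 72·t and substitute into x ≡ 11 (mod 17): 72·t ≡ 11 − 25 = -14 (mod 17).
    Reduce coefficients mod 17: 4·t ≡ 3 (mod 17).
    The inverse of 4 mod 17 is 13 (since 4·13 = 52 = 3·17 + 1), so t ≡ 13·3 = 39 ≡ 5 (mod 17).
    Then x = 25 + 72·5 = 385, valid modulo lcm(72, 17) = 1224: x ≡ 385 (mod 1224).
  Combine with x ≡ 1 (mod 7); new modulus lcm = 8568.
    Write x = 385 + 1224·t and substitute into x ≡ 1 (mod 7): 1224·t ≡ 1 − 385 = -384 (mod 7).
    Reduce coefficients mod 7: 6·t ≡ 1 (mod 7).
    The inverse of 6 mod 7 is 6 (since 6·6 = 36 = 5·7 + 1), so t ≡ 6·1 = 6 ≡ 6 (mod 7).
    Then x = 385 + 1224·6 = 7729, valid modulo lcm(1224, 7) = 8568: x ≡ 7729 (mod 8568).
Verify against each original: 7729 mod 8 = 1, 7729 mod 9 = 7, 7729 mod 17 = 11, 7729 mod 7 = 1.

x ≡ 7729 (mod 8568).


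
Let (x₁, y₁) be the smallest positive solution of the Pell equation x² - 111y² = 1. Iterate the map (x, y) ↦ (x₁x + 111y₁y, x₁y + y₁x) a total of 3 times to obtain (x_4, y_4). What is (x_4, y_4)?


Step 1: Find the fundamental solution (x₁, y₁) of x² - 111y² = 1.
  Expand √111 as a continued fraction. a₀ = ⌊√111⌋ = 10; iterate m_{k+1} = d_k·a_k − m_k, d_{k+1} = (111 − m_{k+1}²)/d_k, a_{k+1} = ⌊(a₀ + m_{k+1})/d_{k+1}⌋ (starting m₀ = 0, d₀ = 1), with convergents p_k = a_k·p_{k-1} + p_{k-2}, q_k = a_k·q_{k-1} + q_{k-2} (p₋₁ = 1, q₋₁ = 0):
  k = 0: a₀ = 10; p₀/q₀ = 10/1; p₀² − 111·q₀² = 100 − 111 = -11.
  k = 1: m = 10, d = 11, a = ⌊(10 + 10)/11⌋ = 1; p/q = (1·10 + 1)/(1·1 + 0) = 11/1; p² − 111·q² = 121 − 111 = 10.
  k = 2: m = 1, d = 10, a = ⌊(10 + 1)/10⌋ = 1; p/q = (1·11 + 10)/(1·1 + 1) = 21/2; p² − 111·q² = 441 − 444 = -3.
  k = 3: m = 9, d = 3, a = ⌊(10 + 9)/3⌋ = 6; p/q = (6·21 + 11)/(6·2 + 1) = 137/13; p² − 111·q² = 18769 − 18759 = 10.
  k = 4: m = 9, d = 10, a = ⌊(10 + 9)/10⌋ = 1; p/q = (1·137 + 21)/(1·13 + 2) = 158/15; p² − 111·q² = 24964 − 24975 = -11.
  k = 5: m = 1, d = 11, a = ⌊(10 + 1)/11⌋ = 1; p/q = (1·158 + 137)/(1·15 + 13) = 295/28; p² − 111·q² = 87025 − 87024 = 1.
  The first convergent with p² − 111·q² = 1 gives the fundamental solution (x₁, y₁) = (295, 28).
Step 2: Apply the recurrence (x_{n+1}, y_{n+1}) = (x₁x_n + 111y₁y_n, x₁y_n + y₁x_n) repeatedly.
  From (x_1, y_1) = (295, 28): x_2 = 295·295 + 111·28·28 = 174049; y_2 = 295·28 + 28·295 = 16520.
  From (x_2, y_2) = (174049, 16520): x_3 = 295·174049 + 111·28·16520 = 102688615; y_3 = 295·16520 + 28·174049 = 9746772.
  From (x_3, y_3) = (102688615, 9746772): x_4 = 295·102688615 + 111·28·9746772 = 60586108801; y_4 = 295·9746772 + 28·102688615 = 5750578960.
Step 3: Verify x_4² - 111·y_4² = 3670676579646609657601 - 3670676579646609657600 = 1 (should be 1). ✓

(x_1, y_1) = (295, 28); (x_4, y_4) = (60586108801, 5750578960).


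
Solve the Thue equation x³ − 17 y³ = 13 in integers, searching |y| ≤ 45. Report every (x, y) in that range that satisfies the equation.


The equation is x³ - 17y³ = 13. For fixed y, x³ = 17·y³ + 13, so a solution requires the RHS to be a perfect cube.
Strategy: iterate y from -45 to 45, compute RHS = 17·y³ + 13, and check whether it is a (positive or negative) perfect cube.
Check small values of y:
  y = 0: RHS = 13 is not a perfect cube.
  y = 1: RHS = 30 is not a perfect cube.
  y = -1: RHS = -4 is not a perfect cube.
  y = 2: RHS = 149 is not a perfect cube.
  y = -2: RHS = -123 is not a perfect cube.
  y = 3: RHS = 472 is not a perfect cube.
  y = -3: RHS = -446 is not a perfect cube.
Continuing the search up to |y| = 45 finds no solutions either.
No (x, y) in the scanned range satisfies the equation.

No integer solutions with |y| ≤ 45.


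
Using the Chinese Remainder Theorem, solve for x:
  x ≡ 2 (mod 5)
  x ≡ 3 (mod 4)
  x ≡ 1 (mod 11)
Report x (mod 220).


Moduli 5, 4, 11 are pairwise coprime; by CRT there is a unique solution modulo M = 5 · 4 · 11 = 220.
Solve pairwise, accumulating the modulus:
  Start with x ≡ 2 (mod 5).
  Combine with x ≡ 3 (mod 4): since gcd(5, 4) = 1, we get a unique residue mod 20.
    Write x = 2 + 5·t and substitute into x ≡ 3 (mod 4): 5·t ≡ 3 − 2 = 1 (mod 4).
    Reduce coefficients mod 4: 1·t ≡ 1 (mod 4).
    So t ≡ 1 (mod 4).
    Then x = 2 + 5·1 = 7, valid modulo lcm(5, 4) = 20: x ≡ 7 (mod 20).
  Combine with x ≡ 1 (mod 11): since gcd(20, 11) = 1, we get a unique residue mod 220.
    Write x = 7 + 20·t and substitute into x ≡ 1 (mod 11): 20·t ≡ 1 − 7 = -6 (mod 11).
    Reduce coefficients mod 11: 9·t ≡ 5 (mod 11).
    The inverse of 9 mod 11 is 5 (since 9·5 = 45 = 4·11 + 1), so t ≡ 5·5 = 25 ≡ 3 (mod 11).
    Then x = 7 + 20·3 = 67, valid modulo lcm(20, 11) = 220: x ≡ 67 (mod 220).
Verify: 67 mod 5 = 2 ✓, 67 mod 4 = 3 ✓, 67 mod 11 = 1 ✓.

x ≡ 67 (mod 220).


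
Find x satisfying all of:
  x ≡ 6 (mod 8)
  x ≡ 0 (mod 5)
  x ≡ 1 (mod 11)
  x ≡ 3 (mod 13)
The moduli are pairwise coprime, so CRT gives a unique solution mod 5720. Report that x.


Product of moduli M = 8 · 5 · 11 · 13 = 5720.
Merge one congruence at a time:
  Start: x ≡ 6 (mod 8).
  Combine with x ≡ 0 (mod 5); new modulus lcm = 40.
    Write x = 6 + 8·t and substitute into x ≡ 0 (mod 5): 8·t ≡ 0 − 6 = -6 (mod 5).
    Reduce coefficients mod 5: 3·t ≡ 4 (mod 5).
    The inverse of 3 mod 5 is 2 (since 3·2 = 6 = 1·5 + 1), so t ≡ 2·4 = 8 ≡ 3 (mod 5).
    Then x = 6 + 8·3 = 30, valid modulo lcm(8, 5) = 40: x ≡ 30 (mod 40).
  Combine with x ≡ 1 (mod 11); new modulus lcm = 440.
    Write x = 30 + 40·t and substitute into x ≡ 1 (mod 11): 40·t ≡ 1 − 30 = -29 (mod 11).
    Reduce coefficients mod 11: 7·t ≡ 4 (mod 11).
    The inverse of 7 mod 11 is 8 (since 7·8 = 56 = 5·11 + 1), so t ≡ 8·4 = 32 ≡ 10 (mod 11).
    Then x = 30 + 40·10 = 430, valid modulo lcm(40, 11) = 440: x ≡ 430 (mod 440).
  Combine with x ≡ 3 (mod 13); new modulus lcm = 5720.
    Write x = 430 + 440·t and substitute into x ≡ 3 (mod 13): 440·t ≡ 3 − 430 = -427 (mod 13).
    Reduce coefficients mod 13: 11·t ≡ 2 (mod 13).
    The inverse of 11 mod 13 is 6 (since 11·6 = 66 = 5·13 + 1), so t ≡ 6·2 = 12 ≡ 12 (mod 13).
    Then x = 430 + 440·12 = 5710, valid modulo lcm(440, 13) = 5720: x ≡ 5710 (mod 5720).
Verify against each original: 5710 mod 8 = 6, 5710 mod 5 = 0, 5710 mod 11 = 1, 5710 mod 13 = 3.

x ≡ 5710 (mod 5720).


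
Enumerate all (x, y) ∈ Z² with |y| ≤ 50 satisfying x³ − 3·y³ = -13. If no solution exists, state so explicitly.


The equation is x³ - 3y³ = -13. For fixed y, x³ = 3·y³ − 13, so a solution requires the RHS to be a perfect cube.
Strategy: iterate y from -50 to 50, compute RHS = 3·y³ − 13, and check whether it is a (positive or negative) perfect cube.
Check small values of y:
  y = 0: RHS = -13 is not a perfect cube.
  y = 1: RHS = -10 is not a perfect cube.
  y = -1: RHS = -16 is not a perfect cube.
  y = 2: RHS = 11 is not a perfect cube.
  y = -2: RHS = -37 is not a perfect cube.
  y = 3: RHS = 68 is not a perfect cube.
  y = -3: RHS = -94 is not a perfect cube.
Continuing the search up to |y| = 50 finds no solutions either.
No (x, y) in the scanned range satisfies the equation.

No integer solutions with |y| ≤ 50.


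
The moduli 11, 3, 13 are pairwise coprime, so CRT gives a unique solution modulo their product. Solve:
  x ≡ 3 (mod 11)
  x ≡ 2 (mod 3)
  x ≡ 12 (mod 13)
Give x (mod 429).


Moduli 11, 3, 13 are pairwise coprime; by CRT there is a unique solution modulo M = 11 · 3 · 13 = 429.
Solve pairwise, accumulating the modulus:
  Start with x ≡ 3 (mod 11).
  Combine with x ≡ 2 (mod 3): since gcd(11, 3) = 1, we get a unique residue mod 33.
    Write x = 3 + 11·t and substitute into x ≡ 2 (mod 3): 11·t ≡ 2 − 3 = -1 (mod 3).
    Reduce coefficients mod 3: 2·t ≡ 2 (mod 3).
    The inverse of 2 mod 3 is 2 (since 2·2 = 4 = 1·3 + 1), so t ≡ 2·2 = 4 ≡ 1 (mod 3).
    Then x = 3 + 11·1 = 14, valid modulo lcm(11, 3) = 33: x ≡ 14 (mod 33).
  Combine with x ≡ 12 (mod 13): since gcd(33, 13) = 1, we get a unique residue mod 429.
    Write x = 14 + 33·t and substitute into x ≡ 12 (mod 13): 33·t ≡ 12 − 14 = -2 (mod 13).
    Reduce coefficients mod 13: 7·t ≡ 11 (mod 13).
    The inverse of 7 mod 13 is 2 (since 7·2 = 14 = 1·13 + 1), so t ≡ 2·11 = 22 ≡ 9 (mod 13).
    Then x = 14 + 33·9 = 311, valid modulo lcm(33, 13) = 429: x ≡ 311 (mod 429).
Verify: 311 mod 11 = 3 ✓, 311 mod 3 = 2 ✓, 311 mod 13 = 12 ✓.

x ≡ 311 (mod 429).


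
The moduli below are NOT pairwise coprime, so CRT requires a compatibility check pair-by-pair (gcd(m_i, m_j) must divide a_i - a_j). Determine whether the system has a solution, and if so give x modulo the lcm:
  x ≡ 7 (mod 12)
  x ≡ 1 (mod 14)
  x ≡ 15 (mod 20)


Moduli 12, 14, 20 are not pairwise coprime, so CRT works modulo lcm(m_i) when all pairwise compatibility conditions hold.
Pairwise compatibility: gcd(m_i, m_j) must divide a_i - a_j for every pair.
Merge one congruence at a time:
  Start: x ≡ 7 (mod 12).
  Combine with x ≡ 1 (mod 14): gcd(12, 14) = 2; 1 - 7 = -6, which IS divisible by 2, so compatible.
    Write x = 7 + 12·t and substitute into x ≡ 1 (mod 14): 12·t ≡ 1 − 7 = -6 (mod 14).
    Divide the congruence (and modulus) by g = 2: 6·t ≡ -3 (mod 7).
    Reduce coefficients mod 7: 6·t ≡ 4 (mod 7).
    The inverse of 6 mod 7 is 6 (since 6·6 = 36 = 5·7 + 1), so t ≡ 6·4 = 24 ≡ 3 (mod 7).
    Then x = 7 + 12·3 = 43, valid modulo lcm(12, 14) = 84: x ≡ 43 (mod 84).
  Combine with x ≡ 15 (mod 20): gcd(84, 20) = 4; 15 - 43 = -28, which IS divisible by 4, so compatible.
    Write x = 43 + 84·t and substitute into x ≡ 15 (mod 20): 84·t ≡ 15 − 43 = -28 (mod 20).
    Divide the congruence (and modulus) by g = 4: 21·t ≡ -7 (mod 5).
    Reduce coefficients mod 5: 1·t ≡ 3 (mod 5).
    So t ≡ 3 (mod 5).
    Then x = 43 + 84·3 = 295, valid modulo lcm(84, 20) = 420: x ≡ 295 (mod 420).
Verify: 295 mod 12 = 7, 295 mod 14 = 1, 295 mod 20 = 15.

x ≡ 295 (mod 420).


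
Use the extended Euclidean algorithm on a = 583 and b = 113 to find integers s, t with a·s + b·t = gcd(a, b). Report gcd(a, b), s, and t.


Euclidean algorithm on (583, 113) — divide until remainder is 0:
  583 = 5 · 113 + 18
  113 = 6 · 18 + 5
  18 = 3 · 5 + 3
  5 = 1 · 3 + 2
  3 = 1 · 2 + 1
  2 = 2 · 1 + 0
gcd(583, 113) = 1.
Track Bezout coefficients alongside the remainders: start with r₀ = 583 = a·1 + b·0 (s = 1, t = 0) and r₁ = 113 = a·0 + b·1 (s = 0, t = 1); each new remainder r_{k+1} = r_{k-1} − q_k·r_k inherits s_{k+1} = s_{k-1} − q_k·s_k, t_{k+1} = t_{k-1} − q_k·t_k, so r_k = a·s_k + b·t_k at every step:
  q = 5: r = 18, s = 1 − 5·0 = 1, t = 0 − 5·1 = -5  (check: 583·1 + 113·(-5) = 18)
  q = 6: r = 5, s = 0 − 6·1 = -6, t = 1 − 6·(-5) = 31  (check: 583·(-6) + 113·31 = 5)
  q = 3: r = 3, s = 1 − 3·(-6) = 19, t = -5 − 3·31 = -98  (check: 583·19 + 113·(-98) = 3)
  q = 1: r = 2, s = -6 − 1·19 = -25, t = 31 − 1·(-98) = 129  (check: 583·(-25) + 113·129 = 2)
  q = 1: r = 1, s = 19 − 1·(-25) = 44, t = -98 − 1·129 = -227  (check: 583·44 + 113·(-227) = 1)
The row with r = 1 (the gcd) gives the Bezout coefficients s = 44, t = -227.
Result: 583 · (44) + 113 · (-227) = 1.

gcd(583, 113) = 1; s = 44, t = -227 (check: 583·44 + 113·(-227) = 1).


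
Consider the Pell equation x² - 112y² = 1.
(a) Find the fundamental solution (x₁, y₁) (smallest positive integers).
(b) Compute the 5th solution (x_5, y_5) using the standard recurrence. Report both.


Step 1: Find the fundamental solution (x₁, y₁) of x² - 112y² = 1.
  Expand √112 as a continued fraction. a₀ = ⌊√112⌋ = 10; iterate m_{k+1} = d_k·a_k − m_k, d_{k+1} = (112 − m_{k+1}²)/d_k, a_{k+1} = ⌊(a₀ + m_{k+1})/d_{k+1}⌋ (starting m₀ = 0, d₀ = 1), with convergents p_k = a_k·p_{k-1} + p_{k-2}, q_k = a_k·q_{k-1} + q_{k-2} (p₋₁ = 1, q₋₁ = 0):
  k = 0: a₀ = 10; p₀/q₀ = 10/1; p₀² − 112·q₀² = 100 − 112 = -12.
  k = 1: m = 10, d = 12, a = ⌊(10 + 10)/12⌋ = 1; p/q = (1·10 + 1)/(1·1 + 0) = 11/1; p² − 112·q² = 121 − 112 = 9.
  k = 2: m = 2, d = 9, a = ⌊(10 + 2)/9⌋ = 1; p/q = (1·11 + 10)/(1·1 + 1) = 21/2; p² − 112·q² = 441 − 448 = -7.
  k = 3: m = 7, d = 7, a = ⌊(10 + 7)/7⌋ = 2; p/q = (2·21 + 11)/(2·2 + 1) = 53/5; p² − 112·q² = 2809 − 2800 = 9.
  k = 4: m = 7, d = 9, a = ⌊(10 + 7)/9⌋ = 1; p/q = (1·53 + 21)/(1·5 + 2) = 74/7; p² − 112·q² = 5476 − 5488 = -12.
  k = 5: m = 2, d = 12, a = ⌊(10 + 2)/12⌋ = 1; p/q = (1·74 + 53)/(1·7 + 5) = 127/12; p² − 112·q² = 16129 − 16128 = 1.
  The first convergent with p² − 112·q² = 1 gives the fundamental solution (x₁, y₁) = (127, 12).
Step 2: Apply the recurrence (x_{n+1}, y_{n+1}) = (x₁x_n + 112y₁y_n, x₁y_n + y₁x_n) repeatedly.
  From (x_1, y_1) = (127, 12): x_2 = 127·127 + 112·12·12 = 32257; y_2 = 127·12 + 12·127 = 3048.
  From (x_2, y_2) = (32257, 3048): x_3 = 127·32257 + 112·12·3048 = 8193151; y_3 = 127·3048 + 12·32257 = 774180.
  From (x_3, y_3) = (8193151, 774180): x_4 = 127·8193151 + 112·12·774180 = 2081028097; y_4 = 127·774180 + 12·8193151 = 196638672.
  From (x_4, y_4) = (2081028097, 196638672): x_5 = 127·2081028097 + 112·12·196638672 = 528572943487; y_5 = 127·196638672 + 12·2081028097 = 49945448508.
Step 3: Verify x_5² - 112·y_5² = 279389356586511295719169 - 279389356586511295719168 = 1 (should be 1). ✓

(x_1, y_1) = (127, 12); (x_5, y_5) = (528572943487, 49945448508).


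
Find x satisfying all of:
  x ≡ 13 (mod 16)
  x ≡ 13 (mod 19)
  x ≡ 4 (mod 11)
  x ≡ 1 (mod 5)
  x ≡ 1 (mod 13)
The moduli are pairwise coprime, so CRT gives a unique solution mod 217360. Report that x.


Product of moduli M = 16 · 19 · 11 · 5 · 13 = 217360.
Merge one congruence at a time:
  Start: x ≡ 13 (mod 16).
  Combine with x ≡ 13 (mod 19); new modulus lcm = 304.
    Write x = 13 + 16·t and substitute into x ≡ 13 (mod 19): 16·t ≡ 13 − 13 = 0 (mod 19).
    The inverse of 16 mod 19 is 6 (since 16·6 = 96 = 5·19 + 1), so t ≡ 6·0 = 0 ≡ 0 (mod 19).
    Then x = 13 + 16·0 = 13, valid modulo lcm(16, 19) = 304: x ≡ 13 (mod 304).
  Combine with x ≡ 4 (mod 11); new modulus lcm = 3344.
    Write x = 13 + 304·t and substitute into x ≡ 4 (mod 11): 304·t ≡ 4 − 13 = -9 (mod 11).
    Reduce coefficients mod 11: 7·t ≡ 2 (mod 11).
    The inverse of 7 mod 11 is 8 (since 7·8 = 56 = 5·11 + 1), so t ≡ 8·2 = 16 ≡ 5 (mod 11).
    Then x = 13 + 304·5 = 1533, valid modulo lcm(304, 11) = 3344: x ≡ 1533 (mod 3344).
  Combine with x ≡ 1 (mod 5); new modulus lcm = 16720.
    Write x = 1533 + 3344·t and substitute into x ≡ 1 (mod 5): 3344·t ≡ 1 − 1533 = -1532 (mod 5).
    Reduce coefficients mod 5: 4·t ≡ 3 (mod 5).
    The inverse of 4 mod 5 is 4 (since 4·4 = 16 = 3·5 + 1), so t ≡ 4·3 = 12 ≡ 2 (mod 5).
    Then x = 1533 + 3344·2 = 8221, valid modulo lcm(3344, 5) = 16720: x ≡ 8221 (mod 16720).
  Combine with x ≡ 1 (mod 13); new modulus lcm = 217360.
    Write x = 8221 + 16720·t and substitute into x ≡ 1 (mod 13): 16720·t ≡ 1 − 8221 = -8220 (mod 13).
    Reduce coefficients mod 13: 2·t ≡ 9 (mod 13).
    The inverse of 2 mod 13 is 7 (since 2·7 = 14 = 1·13 + 1), so t ≡ 7·9 = 63 ≡ 11 (mod 13).
    Then x = 8221 + 16720·11 = 192141, valid modulo lcm(16720, 13) = 217360: x ≡ 192141 (mod 217360).
Verify against each original: 192141 mod 16 = 13, 192141 mod 19 = 13, 192141 mod 11 = 4, 192141 mod 5 = 1, 192141 mod 13 = 1.

x ≡ 192141 (mod 217360).


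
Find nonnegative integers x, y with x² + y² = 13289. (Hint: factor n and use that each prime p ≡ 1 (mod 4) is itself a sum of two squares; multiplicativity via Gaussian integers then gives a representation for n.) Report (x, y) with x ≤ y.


Step 1: Factor n = 13289 = 97 · 137.
Step 2: Check the mod-4 condition on each prime factor: 97 ≡ 1 (mod 4), exponent 1; 137 ≡ 1 (mod 4), exponent 1.
All primes ≡ 3 (mod 4) appear to even exponent (or don't appear), so by the two-squares theorem n IS expressible as a sum of two squares.
Step 3: Build a representation. Here n = 97 · 137 is a product of primes ≡ 1 (mod 4). Each prime p ≡ 1 (mod 4) is itself a sum of two squares; find a² by testing p − a² for a perfect square:
  97: 97 − 1² = 96, 97 − 2² = 93, 97 − 3² = 88, 97 − 4² = 81 = 9² ⇒ 97 = 4² + 9².
  137: 137 − 1² = 136, 137 − 2² = 133, 137 − 3² = 128, 137 − 4² = 121 = 11² ⇒ 137 = 4² + 11².
  Combine using the Brahmagupta–Fibonacci identity (a² + b²)(c² + d²) = (ac − bd)² + (ad + bc)² = (ac + bd)² + (ad − bc)²:
  97 · 137 = 13289: from (4² + 9²)(4² + 11²), take (4·4 − 9·11, 4·11 + 9·4) = (16 − 99, 44 + 36) = (-83, 80); dropping signs (only squares matter) gives (83, 80); check 83² + 80² = 6889 + 6400 = 13289 ✓.
Step 4: Order so x ≤ y and verify: 80² + 83² = 6400 + 6889 = 13289 = n. ✓

n = 13289 = 80² + 83² (one valid representation with x ≤ y).


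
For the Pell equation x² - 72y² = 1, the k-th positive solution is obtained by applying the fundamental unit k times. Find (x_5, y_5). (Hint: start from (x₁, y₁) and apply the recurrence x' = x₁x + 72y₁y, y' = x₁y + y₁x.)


Step 1: Find the fundamental solution (x₁, y₁) of x² - 72y² = 1.
  Expand √72 as a continued fraction. a₀ = ⌊√72⌋ = 8; iterate m_{k+1} = d_k·a_k − m_k, d_{k+1} = (72 − m_{k+1}²)/d_k, a_{k+1} = ⌊(a₀ + m_{k+1})/d_{k+1}⌋ (starting m₀ = 0, d₀ = 1), with convergents p_k = a_k·p_{k-1} + p_{k-2}, q_k = a_k·q_{k-1} + q_{k-2} (p₋₁ = 1, q₋₁ = 0):
  k = 0: a₀ = 8; p₀/q₀ = 8/1; p₀² − 72·q₀² = 64 − 72 = -8.
  k = 1: m = 8, d = 8, a = ⌊(8 + 8)/8⌋ = 2; p/q = (2·8 + 1)/(2·1 + 0) = 17/2; p² − 72·q² = 289 − 288 = 1.
  The first convergent with p² − 72·q² = 1 gives the fundamental solution (x₁, y₁) = (17, 2).
Step 2: Apply the recurrence (x_{n+1}, y_{n+1}) = (x₁x_n + 72y₁y_n, x₁y_n + y₁x_n) repeatedly.
  From (x_1, y_1) = (17, 2): x_2 = 17·17 + 72·2·2 = 577; y_2 = 17·2 + 2·17 = 68.
  From (x_2, y_2) = (577, 68): x_3 = 17·577 + 72·2·68 = 19601; y_3 = 17·68 + 2·577 = 2310.
  From (x_3, y_3) = (19601, 2310): x_4 = 17·19601 + 72·2·2310 = 665857; y_4 = 17·2310 + 2·19601 = 78472.
  From (x_4, y_4) = (665857, 78472): x_5 = 17·665857 + 72·2·78472 = 22619537; y_5 = 17·78472 + 2·665857 = 2665738.
Step 3: Verify x_5² - 72·y_5² = 511643454094369 - 511643454094368 = 1 (should be 1). ✓

(x_1, y_1) = (17, 2); (x_5, y_5) = (22619537, 2665738).


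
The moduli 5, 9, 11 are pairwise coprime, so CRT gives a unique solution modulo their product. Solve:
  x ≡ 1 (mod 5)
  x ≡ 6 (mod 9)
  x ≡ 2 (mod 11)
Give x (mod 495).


Moduli 5, 9, 11 are pairwise coprime; by CRT there is a unique solution modulo M = 5 · 9 · 11 = 495.
Solve pairwise, accumulating the modulus:
  Start with x ≡ 1 (mod 5).
  Combine with x ≡ 6 (mod 9): since gcd(5, 9) = 1, we get a unique residue mod 45.
    Write x = 1 + 5·t and substitute into x ≡ 6 (mod 9): 5·t ≡ 6 − 1 = 5 (mod 9).
    The inverse of 5 mod 9 is 2 (since 5·2 = 10 = 1·9 + 1), so t ≡ 2·5 = 10 ≡ 1 (mod 9).
    Then x = 1 + 5·1 = 6, valid modulo lcm(5, 9) = 45: x ≡ 6 (mod 45).
  Combine with x ≡ 2 (mod 11): since gcd(45, 11) = 1, we get a unique residue mod 495.
    Write x = 6 + 45·t and substitute into x ≡ 2 (mod 11): 45·t ≡ 2 − 6 = -4 (mod 11).
    Reduce coefficients mod 11: 1·t ≡ 7 (mod 11).
    So t ≡ 7 (mod 11).
    Then x = 6 + 45·7 = 321, valid modulo lcm(45, 11) = 495: x ≡ 321 (mod 495).
Verify: 321 mod 5 = 1 ✓, 321 mod 9 = 6 ✓, 321 mod 11 = 2 ✓.

x ≡ 321 (mod 495).


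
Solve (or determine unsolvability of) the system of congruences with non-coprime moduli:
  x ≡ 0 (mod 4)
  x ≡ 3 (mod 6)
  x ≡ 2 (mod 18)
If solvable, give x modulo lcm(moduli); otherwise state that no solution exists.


Moduli 4, 6, 18 are not pairwise coprime, so CRT works modulo lcm(m_i) when all pairwise compatibility conditions hold.
Pairwise compatibility: gcd(m_i, m_j) must divide a_i - a_j for every pair.
Merge one congruence at a time:
  Start: x ≡ 0 (mod 4).
  Combine with x ≡ 3 (mod 6): gcd(4, 6) = 2, and 3 - 0 = 3 is NOT divisible by 2.
    ⇒ system is inconsistent (no integer solution).

No solution (the system is inconsistent).


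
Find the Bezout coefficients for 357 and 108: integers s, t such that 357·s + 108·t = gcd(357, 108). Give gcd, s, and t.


Euclidean algorithm on (357, 108) — divide until remainder is 0:
  357 = 3 · 108 + 33
  108 = 3 · 33 + 9
  33 = 3 · 9 + 6
  9 = 1 · 6 + 3
  6 = 2 · 3 + 0
gcd(357, 108) = 3.
Track Bezout coefficients alongside the remainders: start with r₀ = 357 = a·1 + b·0 (s = 1, t = 0) and r₁ = 108 = a·0 + b·1 (s = 0, t = 1); each new remainder r_{k+1} = r_{k-1} − q_k·r_k inherits s_{k+1} = s_{k-1} − q_k·s_k, t_{k+1} = t_{k-1} − q_k·t_k, so r_k = a·s_k + b·t_k at every step:
  q = 3: r = 33, s = 1 − 3·0 = 1, t = 0 − 3·1 = -3  (check: 357·1 + 108·(-3) = 33)
  q = 3: r = 9, s = 0 − 3·1 = -3, t = 1 − 3·(-3) = 10  (check: 357·(-3) + 108·10 = 9)
  q = 3: r = 6, s = 1 − 3·(-3) = 10, t = -3 − 3·10 = -33  (check: 357·10 + 108·(-33) = 6)
  q = 1: r = 3, s = -3 − 1·10 = -13, t = 10 − 1·(-33) = 43  (check: 357·(-13) + 108·43 = 3)
The row with r = 3 (the gcd) gives the Bezout coefficients s = -13, t = 43.
Result: 357 · (-13) + 108 · (43) = 3.

gcd(357, 108) = 3; s = -13, t = 43 (check: 357·(-13) + 108·43 = 3).


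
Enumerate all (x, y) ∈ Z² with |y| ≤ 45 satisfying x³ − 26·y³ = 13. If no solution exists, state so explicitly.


The equation is x³ - 26y³ = 13. For fixed y, x³ = 26·y³ + 13, so a solution requires the RHS to be a perfect cube.
Strategy: iterate y from -45 to 45, compute RHS = 26·y³ + 13, and check whether it is a (positive or negative) perfect cube.
Check small values of y:
  y = 0: RHS = 13 is not a perfect cube.
  y = 1: RHS = 39 is not a perfect cube.
  y = -1: RHS = -13 is not a perfect cube.
  y = 2: RHS = 221 is not a perfect cube.
  y = -2: RHS = -195 is not a perfect cube.
  y = 3: RHS = 715 is not a perfect cube.
  y = -3: RHS = -689 is not a perfect cube.
Continuing the search up to |y| = 45 finds no solutions either.
No (x, y) in the scanned range satisfies the equation.

No integer solutions with |y| ≤ 45.


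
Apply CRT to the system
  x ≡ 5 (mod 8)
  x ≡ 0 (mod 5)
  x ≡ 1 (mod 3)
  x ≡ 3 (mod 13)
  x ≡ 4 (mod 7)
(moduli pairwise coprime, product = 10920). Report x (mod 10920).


Product of moduli M = 8 · 5 · 3 · 13 · 7 = 10920.
Merge one congruence at a time:
  Start: x ≡ 5 (mod 8).
  Combine with x ≡ 0 (mod 5); new modulus lcm = 40.
    Write x = 5 + 8·t and substitute into x ≡ 0 (mod 5): 8·t ≡ 0 − 5 = -5 (mod 5).
    Reduce coefficients mod 5: 3·t ≡ 0 (mod 5).
    The inverse of 3 mod 5 is 2 (since 3·2 = 6 = 1·5 + 1), so t ≡ 2·0 = 0 ≡ 0 (mod 5).
    Then x = 5 + 8·0 = 5, valid modulo lcm(8, 5) = 40: x ≡ 5 (mod 40).
  Combine with x ≡ 1 (mod 3); new modulus lcm = 120.
    Write x = 5 + 40·t and substitute into x ≡ 1 (mod 3): 40·t ≡ 1 − 5 = -4 (mod 3).
    Reduce coefficients mod 3: 1·t ≡ 2 (mod 3).
    So t ≡ 2 (mod 3).
    Then x = 5 + 40·2 = 85, valid modulo lcm(40, 3) = 120: x ≡ 85 (mod 120).
  Combine with x ≡ 3 (mod 13); new modulus lcm = 1560.
    Write x = 85 + 120·t and substitute into x ≡ 3 (mod 13): 120·t ≡ 3 − 85 = -82 (mod 13).
    Reduce coefficients mod 13: 3·t ≡ 9 (mod 13).
    The inverse of 3 mod 13 is 9 (since 3·9 = 27 = 2·13 + 1), so t ≡ 9·9 = 81 ≡ 3 (mod 13).
    Then x = 85 + 120·3 = 445, valid modulo lcm(120, 13) = 1560: x ≡ 445 (mod 1560).
  Combine with x ≡ 4 (mod 7); new modulus lcm = 10920.
    Write x = 445 + 1560·t and substitute into x ≡ 4 (mod 7): 1560·t ≡ 4 − 445 = -441 (mod 7).
    Reduce coefficients mod 7: 6·t ≡ 0 (mod 7).
    The inverse of 6 mod 7 is 6 (since 6·6 = 36 = 5·7 + 1), so t ≡ 6·0 = 0 ≡ 0 (mod 7).
    Then x = 445 + 1560·0 = 445, valid modulo lcm(1560, 7) = 10920: x ≡ 445 (mod 10920).
Verify against each original: 445 mod 8 = 5, 445 mod 5 = 0, 445 mod 3 = 1, 445 mod 13 = 3, 445 mod 7 = 4.

x ≡ 445 (mod 10920).


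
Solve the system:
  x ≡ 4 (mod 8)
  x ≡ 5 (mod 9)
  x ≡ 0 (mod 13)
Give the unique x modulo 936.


Moduli 8, 9, 13 are pairwise coprime; by CRT there is a unique solution modulo M = 8 · 9 · 13 = 936.
Solve pairwise, accumulating the modulus:
  Start with x ≡ 4 (mod 8).
  Combine with x ≡ 5 (mod 9): since gcd(8, 9) = 1, we get a unique residue mod 72.
    Write x = 4 + 8·t and substitute into x ≡ 5 (mod 9): 8·t ≡ 5 − 4 = 1 (mod 9).
    The inverse of 8 mod 9 is 8 (since 8·8 = 64 = 7·9 + 1), so t ≡ 8·1 = 8 ≡ 8 (mod 9).
    Then x = 4 + 8·8 = 68, valid modulo lcm(8, 9) = 72: x ≡ 68 (mod 72).
  Combine with x ≡ 0 (mod 13): since gcd(72, 13) = 1, we get a unique residue mod 936.
    Write x = 68 + 72·t and substitute into x ≡ 0 (mod 13): 72·t ≡ 0 − 68 = -68 (mod 13).
    Reduce coefficients mod 13: 7·t ≡ 10 (mod 13).
    The inverse of 7 mod 13 is 2 (since 7·2 = 14 = 1·13 + 1), so t ≡ 2·10 = 20 ≡ 7 (mod 13).
    Then x = 68 + 72·7 = 572, valid modulo lcm(72, 13) = 936: x ≡ 572 (mod 936).
Verify: 572 mod 8 = 4 ✓, 572 mod 9 = 5 ✓, 572 mod 13 = 0 ✓.

x ≡ 572 (mod 936).


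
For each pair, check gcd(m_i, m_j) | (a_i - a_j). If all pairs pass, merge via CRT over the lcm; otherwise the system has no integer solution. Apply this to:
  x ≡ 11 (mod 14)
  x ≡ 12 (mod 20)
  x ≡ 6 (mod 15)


Moduli 14, 20, 15 are not pairwise coprime, so CRT works modulo lcm(m_i) when all pairwise compatibility conditions hold.
Pairwise compatibility: gcd(m_i, m_j) must divide a_i - a_j for every pair.
Merge one congruence at a time:
  Start: x ≡ 11 (mod 14).
  Combine with x ≡ 12 (mod 20): gcd(14, 20) = 2, and 12 - 11 = 1 is NOT divisible by 2.
    ⇒ system is inconsistent (no integer solution).

No solution (the system is inconsistent).


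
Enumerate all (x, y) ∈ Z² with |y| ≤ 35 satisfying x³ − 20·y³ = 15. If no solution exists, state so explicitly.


The equation is x³ - 20y³ = 15. For fixed y, x³ = 20·y³ + 15, so a solution requires the RHS to be a perfect cube.
Strategy: iterate y from -35 to 35, compute RHS = 20·y³ + 15, and check whether it is a (positive or negative) perfect cube.
Check small values of y:
  y = 0: RHS = 15 is not a perfect cube.
  y = 1: RHS = 35 is not a perfect cube.
  y = -1: RHS = -5 is not a perfect cube.
  y = 2: RHS = 175 is not a perfect cube.
  y = -2: RHS = -145 is not a perfect cube.
  y = 3: RHS = 555 is not a perfect cube.
  y = -3: RHS = -525 is not a perfect cube.
Continuing the search up to |y| = 35 finds no solutions either.
No (x, y) in the scanned range satisfies the equation.

No integer solutions with |y| ≤ 35.


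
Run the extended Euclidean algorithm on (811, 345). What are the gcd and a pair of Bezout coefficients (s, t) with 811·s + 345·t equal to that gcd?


Euclidean algorithm on (811, 345) — divide until remainder is 0:
  811 = 2 · 345 + 121
  345 = 2 · 121 + 103
  121 = 1 · 103 + 18
  103 = 5 · 18 + 13
  18 = 1 · 13 + 5
  13 = 2 · 5 + 3
  5 = 1 · 3 + 2
  3 = 1 · 2 + 1
  2 = 2 · 1 + 0
gcd(811, 345) = 1.
Track Bezout coefficients alongside the remainders: start with r₀ = 811 = a·1 + b·0 (s = 1, t = 0) and r₁ = 345 = a·0 + b·1 (s = 0, t = 1); each new remainder r_{k+1} = r_{k-1} − q_k·r_k inherits s_{k+1} = s_{k-1} − q_k·s_k, t_{k+1} = t_{k-1} − q_k·t_k, so r_k = a·s_k + b·t_k at every step:
  q = 2: r = 121, s = 1 − 2·0 = 1, t = 0 − 2·1 = -2  (check: 811·1 + 345·(-2) = 121)
  q = 2: r = 103, s = 0 − 2·1 = -2, t = 1 − 2·(-2) = 5  (check: 811·(-2) + 345·5 = 103)
  q = 1: r = 18, s = 1 − 1·(-2) = 3, t = -2 − 1·5 = -7  (check: 811·3 + 345·(-7) = 18)
  q = 5: r = 13, s = -2 − 5·3 = -17, t = 5 − 5·(-7) = 40  (check: 811·(-17) + 345·40 = 13)
  q = 1: r = 5, s = 3 − 1·(-17) = 20, t = -7 − 1·40 = -47  (check: 811·20 + 345·(-47) = 5)
  q = 2: r = 3, s = -17 − 2·20 = -57, t = 40 − 2·(-47) = 134  (check: 811·(-57) + 345·134 = 3)
  q = 1: r = 2, s = 20 − 1·(-57) = 77, t = -47 − 1·134 = -181  (check: 811·77 + 345·(-181) = 2)
  q = 1: r = 1, s = -57 − 1·77 = -134, t = 134 − 1·(-181) = 315  (check: 811·(-134) + 345·315 = 1)
The row with r = 1 (the gcd) gives the Bezout coefficients s = -134, t = 315.
Result: 811 · (-134) + 345 · (315) = 1.

gcd(811, 345) = 1; s = -134, t = 315 (check: 811·(-134) + 345·315 = 1).
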